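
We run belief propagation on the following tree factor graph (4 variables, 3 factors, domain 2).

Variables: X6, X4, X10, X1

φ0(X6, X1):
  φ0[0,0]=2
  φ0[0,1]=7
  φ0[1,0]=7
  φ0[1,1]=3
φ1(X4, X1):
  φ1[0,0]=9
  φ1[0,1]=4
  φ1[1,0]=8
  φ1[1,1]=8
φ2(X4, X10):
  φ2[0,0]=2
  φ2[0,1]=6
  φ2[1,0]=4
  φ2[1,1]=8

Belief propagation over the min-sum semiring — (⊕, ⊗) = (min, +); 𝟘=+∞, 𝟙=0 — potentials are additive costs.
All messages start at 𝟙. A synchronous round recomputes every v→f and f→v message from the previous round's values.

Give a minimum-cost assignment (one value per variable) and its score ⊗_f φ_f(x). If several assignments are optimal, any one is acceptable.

init: all messages = 𝟙 over 2 values
r1 m[φ0→X6] = [2, 3]
r1 m[φ0→X1] = [2, 3]
r1 m[φ1→X4] = [4, 8]
r1 m[φ1→X1] = [8, 4]
r1 m[φ2→X4] = [2, 4]
r1 m[φ2→X10] = [2, 6]
r1 m[X6→φ0] = [0, 0]
r1 m[X4→φ1] = [0, 0]
r1 m[X4→φ2] = [0, 0]
r1 m[X10→φ2] = [0, 0]
r1 m[X1→φ0] = [0, 0]
r1 m[X1→φ1] = [0, 0]
r2 m[φ0→X6] = [2, 3]
r2 m[φ0→X1] = [2, 3]
r2 m[φ1→X4] = [4, 8]
r2 m[φ1→X1] = [8, 4]
r2 m[φ2→X4] = [2, 4]
r2 m[φ2→X10] = [2, 6]
r2 m[X6→φ0] = [0, 0]
r2 m[X4→φ1] = [2, 4]
r2 m[X4→φ2] = [4, 8]
r2 m[X10→φ2] = [0, 0]
r2 m[X1→φ0] = [8, 4]
r2 m[X1→φ1] = [2, 3]
r3 m[φ0→X6] = [10, 7]
r3 m[φ0→X1] = [2, 3]
r3 m[φ1→X4] = [7, 10]
r3 m[φ1→X1] = [11, 6]
r3 m[φ2→X4] = [2, 4]
r3 m[φ2→X10] = [6, 10]
r3 m[X6→φ0] = [0, 0]
r3 m[X4→φ1] = [2, 4]
r3 m[X4→φ2] = [4, 8]
r3 m[X10→φ2] = [0, 0]
r3 m[X1→φ0] = [8, 4]
r3 m[X1→φ1] = [2, 3]
r4 m[φ0→X6] = [10, 7]
r4 m[φ0→X1] = [2, 3]
r4 m[φ1→X4] = [7, 10]
r4 m[φ1→X1] = [11, 6]
r4 m[φ2→X4] = [2, 4]
r4 m[φ2→X10] = [6, 10]
r4 m[X6→φ0] = [0, 0]
r4 m[X4→φ1] = [2, 4]
r4 m[X4→φ2] = [7, 10]
r4 m[X10→φ2] = [0, 0]
r4 m[X1→φ0] = [11, 6]
r4 m[X1→φ1] = [2, 3]
r5 m[φ0→X6] = [13, 9]
r5 m[φ0→X1] = [2, 3]
r5 m[φ1→X4] = [7, 10]
r5 m[φ1→X1] = [11, 6]
r5 m[φ2→X4] = [2, 4]
r5 m[φ2→X10] = [9, 13]
r5 m[X6→φ0] = [0, 0]
r5 m[X4→φ1] = [2, 4]
r5 m[X4→φ2] = [7, 10]
r5 m[X10→φ2] = [0, 0]
r5 m[X1→φ0] = [11, 6]
r5 m[X1→φ1] = [2, 3]
r6 m[φ0→X6] = [13, 9]
r6 m[φ0→X1] = [2, 3]
r6 m[φ1→X4] = [7, 10]
r6 m[φ1→X1] = [11, 6]
r6 m[φ2→X4] = [2, 4]
r6 m[φ2→X10] = [9, 13]
r6 m[X6→φ0] = [0, 0]
r6 m[X4→φ1] = [2, 4]
r6 m[X4→φ2] = [7, 10]
r6 m[X10→φ2] = [0, 0]
r6 m[X1→φ0] = [11, 6]
r6 m[X1→φ1] = [2, 3]
fixed point reached at round 6
traceback from X6: (X6=1, X4=0, X10=0, X1=1), score=9

assignment: (X6=1, X4=0, X10=0, X1=1); score = 9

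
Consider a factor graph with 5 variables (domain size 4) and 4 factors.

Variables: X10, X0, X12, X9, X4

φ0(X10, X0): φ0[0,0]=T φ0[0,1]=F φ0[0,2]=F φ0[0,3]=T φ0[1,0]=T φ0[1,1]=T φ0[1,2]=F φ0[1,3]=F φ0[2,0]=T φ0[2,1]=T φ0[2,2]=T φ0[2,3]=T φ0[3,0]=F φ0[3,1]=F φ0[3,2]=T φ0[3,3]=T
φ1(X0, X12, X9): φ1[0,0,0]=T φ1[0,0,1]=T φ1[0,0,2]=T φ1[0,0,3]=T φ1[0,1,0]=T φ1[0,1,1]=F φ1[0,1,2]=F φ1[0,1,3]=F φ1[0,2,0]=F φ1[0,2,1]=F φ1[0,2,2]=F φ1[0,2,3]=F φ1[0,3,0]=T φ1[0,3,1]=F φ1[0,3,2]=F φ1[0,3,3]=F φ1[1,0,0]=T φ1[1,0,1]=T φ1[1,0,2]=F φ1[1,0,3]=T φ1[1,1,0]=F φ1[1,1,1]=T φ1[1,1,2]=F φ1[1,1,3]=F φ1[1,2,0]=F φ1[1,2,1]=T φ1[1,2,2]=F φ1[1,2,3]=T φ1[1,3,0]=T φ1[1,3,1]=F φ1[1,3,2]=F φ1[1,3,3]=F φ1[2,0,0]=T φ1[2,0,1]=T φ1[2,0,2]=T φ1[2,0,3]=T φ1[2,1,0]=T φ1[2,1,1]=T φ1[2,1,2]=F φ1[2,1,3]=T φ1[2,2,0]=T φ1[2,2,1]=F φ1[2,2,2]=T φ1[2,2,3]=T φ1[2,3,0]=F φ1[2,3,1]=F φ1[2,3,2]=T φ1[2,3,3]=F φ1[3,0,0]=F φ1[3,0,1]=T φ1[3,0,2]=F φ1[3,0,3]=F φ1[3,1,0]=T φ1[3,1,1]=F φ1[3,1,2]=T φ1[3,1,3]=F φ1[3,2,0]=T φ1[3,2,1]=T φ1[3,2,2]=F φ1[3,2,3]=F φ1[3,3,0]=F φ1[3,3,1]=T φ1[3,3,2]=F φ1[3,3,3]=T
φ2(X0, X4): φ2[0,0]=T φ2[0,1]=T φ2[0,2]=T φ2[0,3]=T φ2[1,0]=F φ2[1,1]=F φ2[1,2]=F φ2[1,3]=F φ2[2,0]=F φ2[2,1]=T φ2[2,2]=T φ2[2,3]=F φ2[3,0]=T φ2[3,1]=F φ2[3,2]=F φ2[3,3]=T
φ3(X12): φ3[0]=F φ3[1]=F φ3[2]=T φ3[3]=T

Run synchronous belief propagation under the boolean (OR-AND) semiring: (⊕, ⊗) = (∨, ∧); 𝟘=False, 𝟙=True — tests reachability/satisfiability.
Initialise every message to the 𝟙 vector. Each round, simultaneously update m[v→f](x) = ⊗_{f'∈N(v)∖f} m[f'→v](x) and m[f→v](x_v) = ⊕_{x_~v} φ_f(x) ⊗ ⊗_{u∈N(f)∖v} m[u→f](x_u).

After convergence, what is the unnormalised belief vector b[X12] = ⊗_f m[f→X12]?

init: all messages = 𝟙 over 4 values
r1 m[φ0→X10] = [T, T, T, T]
r1 m[φ0→X0] = [T, T, T, T]
r1 m[φ1→X0] = [T, T, T, T]
r1 m[φ1→X12] = [T, T, T, T]
r1 m[φ1→X9] = [T, T, T, T]
r1 m[φ2→X0] = [T, F, T, T]
r1 m[φ2→X4] = [T, T, T, T]
r1 m[φ3→X12] = [F, F, T, T]
r1 m[X10→φ0] = [T, T, T, T]
r1 m[X0→φ0] = [T, T, T, T]
r1 m[X0→φ1] = [T, T, T, T]
r1 m[X0→φ2] = [T, T, T, T]
r1 m[X12→φ1] = [T, T, T, T]
r1 m[X12→φ3] = [T, T, T, T]
r1 m[X9→φ1] = [T, T, T, T]
r1 m[X4→φ2] = [T, T, T, T]
r2 m[φ0→X10] = [T, T, T, T]
r2 m[φ0→X0] = [T, T, T, T]
r2 m[φ1→X0] = [T, T, T, T]
r2 m[φ1→X12] = [T, T, T, T]
r2 m[φ1→X9] = [T, T, T, T]
r2 m[φ2→X0] = [T, F, T, T]
r2 m[φ2→X4] = [T, T, T, T]
r2 m[φ3→X12] = [F, F, T, T]
r2 m[X10→φ0] = [T, T, T, T]
r2 m[X0→φ0] = [T, F, T, T]
r2 m[X0→φ1] = [T, F, T, T]
r2 m[X0→φ2] = [T, T, T, T]
r2 m[X12→φ1] = [F, F, T, T]
r2 m[X12→φ3] = [T, T, T, T]
r2 m[X9→φ1] = [T, T, T, T]
r2 m[X4→φ2] = [T, T, T, T]
r3 m[φ0→X10] = [T, T, T, T]
r3 m[φ0→X0] = [T, T, T, T]
r3 m[φ1→X0] = [T, T, T, T]
r3 m[φ1→X12] = [T, T, T, T]
r3 m[φ1→X9] = [T, T, T, T]
r3 m[φ2→X0] = [T, F, T, T]
r3 m[φ2→X4] = [T, T, T, T]
r3 m[φ3→X12] = [F, F, T, T]
r3 m[X10→φ0] = [T, T, T, T]
r3 m[X0→φ0] = [T, F, T, T]
r3 m[X0→φ1] = [T, F, T, T]
r3 m[X0→φ2] = [T, T, T, T]
r3 m[X12→φ1] = [F, F, T, T]
r3 m[X12→φ3] = [T, T, T, T]
r3 m[X9→φ1] = [T, T, T, T]
r3 m[X4→φ2] = [T, T, T, T]
fixed point reached at round 3
b[X12] = ⊗ incoming = [F, F, T, T]

b[X12] = [F, F, T, T]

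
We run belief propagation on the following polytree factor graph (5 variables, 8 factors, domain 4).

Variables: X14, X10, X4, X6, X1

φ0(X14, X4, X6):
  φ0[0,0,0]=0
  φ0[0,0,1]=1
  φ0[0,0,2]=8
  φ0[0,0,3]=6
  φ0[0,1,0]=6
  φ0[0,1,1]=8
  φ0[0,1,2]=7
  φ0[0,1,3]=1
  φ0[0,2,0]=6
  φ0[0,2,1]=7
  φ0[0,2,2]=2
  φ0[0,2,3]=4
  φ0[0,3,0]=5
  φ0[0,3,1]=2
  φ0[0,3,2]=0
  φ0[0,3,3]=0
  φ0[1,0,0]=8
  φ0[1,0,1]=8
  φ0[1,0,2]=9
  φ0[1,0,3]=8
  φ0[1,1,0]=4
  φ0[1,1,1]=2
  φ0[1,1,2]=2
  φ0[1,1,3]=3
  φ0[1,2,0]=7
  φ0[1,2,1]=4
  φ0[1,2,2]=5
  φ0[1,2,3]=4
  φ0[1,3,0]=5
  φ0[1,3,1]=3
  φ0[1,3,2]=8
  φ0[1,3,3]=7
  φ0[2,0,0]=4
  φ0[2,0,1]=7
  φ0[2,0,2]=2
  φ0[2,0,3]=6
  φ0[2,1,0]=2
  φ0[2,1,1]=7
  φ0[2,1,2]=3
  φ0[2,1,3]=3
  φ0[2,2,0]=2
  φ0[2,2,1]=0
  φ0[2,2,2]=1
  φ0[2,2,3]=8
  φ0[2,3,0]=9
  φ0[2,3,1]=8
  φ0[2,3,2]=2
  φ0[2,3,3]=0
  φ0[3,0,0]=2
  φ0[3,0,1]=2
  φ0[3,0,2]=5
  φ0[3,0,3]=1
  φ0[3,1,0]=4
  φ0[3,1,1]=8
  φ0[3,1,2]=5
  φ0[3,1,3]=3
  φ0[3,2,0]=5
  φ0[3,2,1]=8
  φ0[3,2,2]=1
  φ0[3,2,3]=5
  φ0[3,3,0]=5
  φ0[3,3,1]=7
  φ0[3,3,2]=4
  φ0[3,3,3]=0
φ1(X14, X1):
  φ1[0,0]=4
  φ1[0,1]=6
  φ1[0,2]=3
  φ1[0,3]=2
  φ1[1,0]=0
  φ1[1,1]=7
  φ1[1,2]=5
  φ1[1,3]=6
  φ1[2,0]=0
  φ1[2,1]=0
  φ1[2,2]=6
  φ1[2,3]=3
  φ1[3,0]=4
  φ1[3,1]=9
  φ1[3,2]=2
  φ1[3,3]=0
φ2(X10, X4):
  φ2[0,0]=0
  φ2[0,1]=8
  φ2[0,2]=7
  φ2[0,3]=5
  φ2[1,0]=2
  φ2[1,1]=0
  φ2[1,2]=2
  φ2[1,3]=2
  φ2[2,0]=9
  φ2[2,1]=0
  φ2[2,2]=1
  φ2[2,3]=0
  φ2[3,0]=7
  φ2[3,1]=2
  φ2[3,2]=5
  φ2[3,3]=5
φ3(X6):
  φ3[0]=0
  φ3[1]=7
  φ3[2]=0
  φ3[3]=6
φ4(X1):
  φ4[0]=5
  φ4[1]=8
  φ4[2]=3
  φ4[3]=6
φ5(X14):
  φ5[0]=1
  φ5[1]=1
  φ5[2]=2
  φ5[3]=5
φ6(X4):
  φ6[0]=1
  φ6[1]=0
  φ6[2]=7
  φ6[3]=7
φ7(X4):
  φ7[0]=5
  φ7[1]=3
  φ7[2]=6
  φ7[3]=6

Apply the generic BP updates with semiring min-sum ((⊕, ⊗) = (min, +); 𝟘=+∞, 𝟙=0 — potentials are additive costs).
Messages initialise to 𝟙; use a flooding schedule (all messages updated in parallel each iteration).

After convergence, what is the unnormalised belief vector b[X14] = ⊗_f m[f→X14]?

init: all messages = 𝟙 over 4 values
r1 m[φ0→X14] = [0, 2, 0, 0]
r1 m[φ0→X4] = [0, 1, 0, 0]
r1 m[φ0→X6] = [0, 0, 0, 0]
r1 m[φ1→X14] = [2, 0, 0, 0]
r1 m[φ1→X1] = [0, 0, 2, 0]
r1 m[φ2→X10] = [0, 0, 0, 2]
r1 m[φ2→X4] = [0, 0, 1, 0]
r1 m[φ3→X6] = [0, 7, 0, 6]
r1 m[φ4→X1] = [5, 8, 3, 6]
r1 m[φ5→X14] = [1, 1, 2, 5]
r1 m[φ6→X4] = [1, 0, 7, 7]
r1 m[φ7→X4] = [5, 3, 6, 6]
r1 m[X14→φ0] = [0, 0, 0, 0]
r1 m[X14→φ1] = [0, 0, 0, 0]
r1 m[X14→φ5] = [0, 0, 0, 0]
r1 m[X10→φ2] = [0, 0, 0, 0]
r1 m[X4→φ0] = [0, 0, 0, 0]
r1 m[X4→φ2] = [0, 0, 0, 0]
r1 m[X4→φ6] = [0, 0, 0, 0]
r1 m[X4→φ7] = [0, 0, 0, 0]
r1 m[X6→φ0] = [0, 0, 0, 0]
r1 m[X6→φ3] = [0, 0, 0, 0]
r1 m[X1→φ1] = [0, 0, 0, 0]
r1 m[X1→φ4] = [0, 0, 0, 0]
r2 m[φ0→X14] = [0, 2, 0, 0]
r2 m[φ0→X4] = [0, 1, 0, 0]
r2 m[φ0→X6] = [0, 0, 0, 0]
r2 m[φ1→X14] = [2, 0, 0, 0]
r2 m[φ1→X1] = [0, 0, 2, 0]
r2 m[φ2→X10] = [0, 0, 0, 2]
r2 m[φ2→X4] = [0, 0, 1, 0]
r2 m[φ3→X6] = [0, 7, 0, 6]
r2 m[φ4→X1] = [5, 8, 3, 6]
r2 m[φ5→X14] = [1, 1, 2, 5]
r2 m[φ6→X4] = [1, 0, 7, 7]
r2 m[φ7→X4] = [5, 3, 6, 6]
r2 m[X14→φ0] = [3, 1, 2, 5]
r2 m[X14→φ1] = [1, 3, 2, 5]
r2 m[X14→φ5] = [2, 2, 0, 0]
r2 m[X10→φ2] = [0, 0, 0, 0]
r2 m[X4→φ0] = [6, 3, 14, 13]
r2 m[X4→φ2] = [6, 4, 13, 13]
r2 m[X4→φ6] = [5, 4, 7, 6]
r2 m[X4→φ7] = [1, 1, 8, 7]
r2 m[X6→φ0] = [0, 7, 0, 6]
r2 m[X6→φ3] = [0, 0, 0, 0]
r2 m[X1→φ1] = [5, 8, 3, 6]
r2 m[X1→φ4] = [0, 0, 2, 0]
r3 m[φ0→X14] = [6, 5, 5, 7]
r3 m[φ0→X4] = [3, 3, 3, 3]
r3 m[φ0→X6] = [7, 6, 6, 7]
r3 m[φ1→X14] = [6, 5, 5, 5]
r3 m[φ1→X1] = [2, 2, 4, 3]
r3 m[φ2→X10] = [6, 4, 4, 6]
r3 m[φ2→X4] = [0, 0, 1, 0]
r3 m[φ3→X6] = [0, 7, 0, 6]
r3 m[φ4→X1] = [5, 8, 3, 6]
r3 m[φ5→X14] = [1, 1, 2, 5]
r3 m[φ6→X4] = [1, 0, 7, 7]
r3 m[φ7→X4] = [5, 3, 6, 6]
r3 m[X14→φ0] = [3, 1, 2, 5]
r3 m[X14→φ1] = [1, 3, 2, 5]
r3 m[X14→φ5] = [2, 2, 0, 0]
r3 m[X10→φ2] = [0, 0, 0, 0]
r3 m[X4→φ0] = [6, 3, 14, 13]
r3 m[X4→φ2] = [6, 4, 13, 13]
r3 m[X4→φ6] = [5, 4, 7, 6]
r3 m[X4→φ7] = [1, 1, 8, 7]
r3 m[X6→φ0] = [0, 7, 0, 6]
r3 m[X6→φ3] = [0, 0, 0, 0]
r3 m[X1→φ1] = [5, 8, 3, 6]
r3 m[X1→φ4] = [0, 0, 2, 0]
r4 m[φ0→X14] = [6, 5, 5, 7]
r4 m[φ0→X4] = [3, 3, 3, 3]
r4 m[φ0→X6] = [7, 6, 6, 7]
r4 m[φ1→X14] = [6, 5, 5, 5]
r4 m[φ1→X1] = [2, 2, 4, 3]
r4 m[φ2→X10] = [6, 4, 4, 6]
r4 m[φ2→X4] = [0, 0, 1, 0]
r4 m[φ3→X6] = [0, 7, 0, 6]
r4 m[φ4→X1] = [5, 8, 3, 6]
r4 m[φ5→X14] = [1, 1, 2, 5]
r4 m[φ6→X4] = [1, 0, 7, 7]
r4 m[φ7→X4] = [5, 3, 6, 6]
r4 m[X14→φ0] = [7, 6, 7, 10]
r4 m[X14→φ1] = [7, 6, 7, 12]
r4 m[X14→φ5] = [12, 10, 10, 12]
r4 m[X10→φ2] = [0, 0, 0, 0]
r4 m[X4→φ0] = [6, 3, 14, 13]
r4 m[X4→φ2] = [9, 6, 16, 16]
r4 m[X4→φ6] = [8, 6, 10, 9]
r4 m[X4→φ7] = [4, 3, 11, 10]
r4 m[X6→φ0] = [0, 7, 0, 6]
r4 m[X6→φ3] = [7, 6, 6, 7]
r4 m[X1→φ1] = [5, 8, 3, 6]
r4 m[X1→φ4] = [2, 2, 4, 3]
r5 m[φ0→X14] = [6, 5, 5, 7]
r5 m[φ0→X4] = [7, 8, 8, 7]
r5 m[φ0→X6] = [12, 11, 11, 11]
r5 m[φ1→X14] = [6, 5, 5, 5]
r5 m[φ1→X1] = [6, 7, 10, 9]
r5 m[φ2→X10] = [9, 6, 6, 8]
r5 m[φ2→X4] = [0, 0, 1, 0]
r5 m[φ3→X6] = [0, 7, 0, 6]
r5 m[φ4→X1] = [5, 8, 3, 6]
r5 m[φ5→X14] = [1, 1, 2, 5]
r5 m[φ6→X4] = [1, 0, 7, 7]
r5 m[φ7→X4] = [5, 3, 6, 6]
r5 m[X14→φ0] = [7, 6, 7, 10]
r5 m[X14→φ1] = [7, 6, 7, 12]
r5 m[X14→φ5] = [12, 10, 10, 12]
r5 m[X10→φ2] = [0, 0, 0, 0]
r5 m[X4→φ0] = [6, 3, 14, 13]
r5 m[X4→φ2] = [9, 6, 16, 16]
r5 m[X4→φ6] = [8, 6, 10, 9]
r5 m[X4→φ7] = [4, 3, 11, 10]
r5 m[X6→φ0] = [0, 7, 0, 6]
r5 m[X6→φ3] = [7, 6, 6, 7]
r5 m[X1→φ1] = [5, 8, 3, 6]
r5 m[X1→φ4] = [2, 2, 4, 3]
r6 m[φ0→X14] = [6, 5, 5, 7]
r6 m[φ0→X4] = [7, 8, 8, 7]
r6 m[φ0→X6] = [12, 11, 11, 11]
r6 m[φ1→X14] = [6, 5, 5, 5]
r6 m[φ1→X1] = [6, 7, 10, 9]
r6 m[φ2→X10] = [9, 6, 6, 8]
r6 m[φ2→X4] = [0, 0, 1, 0]
r6 m[φ3→X6] = [0, 7, 0, 6]
r6 m[φ4→X1] = [5, 8, 3, 6]
r6 m[φ5→X14] = [1, 1, 2, 5]
r6 m[φ6→X4] = [1, 0, 7, 7]
r6 m[φ7→X4] = [5, 3, 6, 6]
r6 m[X14→φ0] = [7, 6, 7, 10]
r6 m[X14→φ1] = [7, 6, 7, 12]
r6 m[X14→φ5] = [12, 10, 10, 12]
r6 m[X10→φ2] = [0, 0, 0, 0]
r6 m[X4→φ0] = [6, 3, 14, 13]
r6 m[X4→φ2] = [13, 11, 21, 20]
r6 m[X4→φ6] = [12, 11, 15, 13]
r6 m[X4→φ7] = [8, 8, 16, 14]
r6 m[X6→φ0] = [0, 7, 0, 6]
r6 m[X6→φ3] = [12, 11, 11, 11]
r6 m[X1→φ1] = [5, 8, 3, 6]
r6 m[X1→φ4] = [6, 7, 10, 9]
r7 m[φ0→X14] = [6, 5, 5, 7]
r7 m[φ0→X4] = [7, 8, 8, 7]
r7 m[φ0→X6] = [12, 11, 11, 11]
r7 m[φ1→X14] = [6, 5, 5, 5]
r7 m[φ1→X1] = [6, 7, 10, 9]
r7 m[φ2→X10] = [13, 11, 11, 13]
r7 m[φ2→X4] = [0, 0, 1, 0]
r7 m[φ3→X6] = [0, 7, 0, 6]
r7 m[φ4→X1] = [5, 8, 3, 6]
r7 m[φ5→X14] = [1, 1, 2, 5]
r7 m[φ6→X4] = [1, 0, 7, 7]
r7 m[φ7→X4] = [5, 3, 6, 6]
r7 m[X14→φ0] = [7, 6, 7, 10]
r7 m[X14→φ1] = [7, 6, 7, 12]
r7 m[X14→φ5] = [12, 10, 10, 12]
r7 m[X10→φ2] = [0, 0, 0, 0]
r7 m[X4→φ0] = [6, 3, 14, 13]
r7 m[X4→φ2] = [13, 11, 21, 20]
r7 m[X4→φ6] = [12, 11, 15, 13]
r7 m[X4→φ7] = [8, 8, 16, 14]
r7 m[X6→φ0] = [0, 7, 0, 6]
r7 m[X6→φ3] = [12, 11, 11, 11]
r7 m[X1→φ1] = [5, 8, 3, 6]
r7 m[X1→φ4] = [6, 7, 10, 9]
r8 m[φ0→X14] = [6, 5, 5, 7]
r8 m[φ0→X4] = [7, 8, 8, 7]
r8 m[φ0→X6] = [12, 11, 11, 11]
r8 m[φ1→X14] = [6, 5, 5, 5]
r8 m[φ1→X1] = [6, 7, 10, 9]
r8 m[φ2→X10] = [13, 11, 11, 13]
r8 m[φ2→X4] = [0, 0, 1, 0]
r8 m[φ3→X6] = [0, 7, 0, 6]
r8 m[φ4→X1] = [5, 8, 3, 6]
r8 m[φ5→X14] = [1, 1, 2, 5]
r8 m[φ6→X4] = [1, 0, 7, 7]
r8 m[φ7→X4] = [5, 3, 6, 6]
r8 m[X14→φ0] = [7, 6, 7, 10]
r8 m[X14→φ1] = [7, 6, 7, 12]
r8 m[X14→φ5] = [12, 10, 10, 12]
r8 m[X10→φ2] = [0, 0, 0, 0]
r8 m[X4→φ0] = [6, 3, 14, 13]
r8 m[X4→φ2] = [13, 11, 21, 20]
r8 m[X4→φ6] = [12, 11, 15, 13]
r8 m[X4→φ7] = [8, 8, 16, 14]
r8 m[X6→φ0] = [0, 7, 0, 6]
r8 m[X6→φ3] = [12, 11, 11, 11]
r8 m[X1→φ1] = [5, 8, 3, 6]
r8 m[X1→φ4] = [6, 7, 10, 9]
fixed point reached at round 8
b[X14] = ⊗ incoming = [13, 11, 12, 17]

b[X14] = [13, 11, 12, 17]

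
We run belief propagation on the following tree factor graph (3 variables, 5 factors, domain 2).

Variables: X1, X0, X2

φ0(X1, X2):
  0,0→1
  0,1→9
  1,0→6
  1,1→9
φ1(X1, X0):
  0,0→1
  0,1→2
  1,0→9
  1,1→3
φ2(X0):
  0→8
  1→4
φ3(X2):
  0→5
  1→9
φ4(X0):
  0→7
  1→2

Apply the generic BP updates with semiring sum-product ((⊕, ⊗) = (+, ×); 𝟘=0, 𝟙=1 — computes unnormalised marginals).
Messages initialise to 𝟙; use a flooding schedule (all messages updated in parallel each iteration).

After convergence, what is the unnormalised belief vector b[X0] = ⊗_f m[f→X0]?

init: all messages = 𝟙 over 2 values
r1 m[φ0→X1] = [10, 15]
r1 m[φ0→X2] = [7, 18]
r1 m[φ1→X1] = [3, 12]
r1 m[φ1→X0] = [10, 5]
r1 m[φ2→X0] = [8, 4]
r1 m[φ3→X2] = [5, 9]
r1 m[φ4→X0] = [7, 2]
r1 m[X1→φ0] = [1, 1]
r1 m[X1→φ1] = [1, 1]
r1 m[X0→φ1] = [1, 1]
r1 m[X0→φ2] = [1, 1]
r1 m[X0→φ4] = [1, 1]
r1 m[X2→φ0] = [1, 1]
r1 m[X2→φ3] = [1, 1]
r2 m[φ0→X1] = [10, 15]
r2 m[φ0→X2] = [7, 18]
r2 m[φ1→X1] = [3, 12]
r2 m[φ1→X0] = [10, 5]
r2 m[φ2→X0] = [8, 4]
r2 m[φ3→X2] = [5, 9]
r2 m[φ4→X0] = [7, 2]
r2 m[X1→φ0] = [3, 12]
r2 m[X1→φ1] = [10, 15]
r2 m[X0→φ1] = [56, 8]
r2 m[X0→φ2] = [70, 10]
r2 m[X0→φ4] = [80, 20]
r2 m[X2→φ0] = [5, 9]
r2 m[X2→φ3] = [7, 18]
r3 m[φ0→X1] = [86, 111]
r3 m[φ0→X2] = [75, 135]
r3 m[φ1→X1] = [72, 528]
r3 m[φ1→X0] = [145, 65]
r3 m[φ2→X0] = [8, 4]
r3 m[φ3→X2] = [5, 9]
r3 m[φ4→X0] = [7, 2]
r3 m[X1→φ0] = [3, 12]
r3 m[X1→φ1] = [10, 15]
r3 m[X0→φ1] = [56, 8]
r3 m[X0→φ2] = [70, 10]
r3 m[X0→φ4] = [80, 20]
r3 m[X2→φ0] = [5, 9]
r3 m[X2→φ3] = [7, 18]
r4 m[φ0→X1] = [86, 111]
r4 m[φ0→X2] = [75, 135]
r4 m[φ1→X1] = [72, 528]
r4 m[φ1→X0] = [145, 65]
r4 m[φ2→X0] = [8, 4]
r4 m[φ3→X2] = [5, 9]
r4 m[φ4→X0] = [7, 2]
r4 m[X1→φ0] = [72, 528]
r4 m[X1→φ1] = [86, 111]
r4 m[X0→φ1] = [56, 8]
r4 m[X0→φ2] = [1015, 130]
r4 m[X0→φ4] = [1160, 260]
r4 m[X2→φ0] = [5, 9]
r4 m[X2→φ3] = [75, 135]
r5 m[φ0→X1] = [86, 111]
r5 m[φ0→X2] = [3240, 5400]
r5 m[φ1→X1] = [72, 528]
r5 m[φ1→X0] = [1085, 505]
r5 m[φ2→X0] = [8, 4]
r5 m[φ3→X2] = [5, 9]
r5 m[φ4→X0] = [7, 2]
r5 m[X1→φ0] = [72, 528]
r5 m[X1→φ1] = [86, 111]
r5 m[X0→φ1] = [56, 8]
r5 m[X0→φ2] = [1015, 130]
r5 m[X0→φ4] = [1160, 260]
r5 m[X2→φ0] = [5, 9]
r5 m[X2→φ3] = [75, 135]
r6 m[φ0→X1] = [86, 111]
r6 m[φ0→X2] = [3240, 5400]
r6 m[φ1→X1] = [72, 528]
r6 m[φ1→X0] = [1085, 505]
r6 m[φ2→X0] = [8, 4]
r6 m[φ3→X2] = [5, 9]
r6 m[φ4→X0] = [7, 2]
r6 m[X1→φ0] = [72, 528]
r6 m[X1→φ1] = [86, 111]
r6 m[X0→φ1] = [56, 8]
r6 m[X0→φ2] = [7595, 1010]
r6 m[X0→φ4] = [8680, 2020]
r6 m[X2→φ0] = [5, 9]
r6 m[X2→φ3] = [3240, 5400]
r7 m[φ0→X1] = [86, 111]
r7 m[φ0→X2] = [3240, 5400]
r7 m[φ1→X1] = [72, 528]
r7 m[φ1→X0] = [1085, 505]
r7 m[φ2→X0] = [8, 4]
r7 m[φ3→X2] = [5, 9]
r7 m[φ4→X0] = [7, 2]
r7 m[X1→φ0] = [72, 528]
r7 m[X1→φ1] = [86, 111]
r7 m[X0→φ1] = [56, 8]
r7 m[X0→φ2] = [7595, 1010]
r7 m[X0→φ4] = [8680, 2020]
r7 m[X2→φ0] = [5, 9]
r7 m[X2→φ3] = [3240, 5400]
fixed point reached at round 7
b[X0] = ⊗ incoming = [60760, 4040]

b[X0] = [60760, 4040]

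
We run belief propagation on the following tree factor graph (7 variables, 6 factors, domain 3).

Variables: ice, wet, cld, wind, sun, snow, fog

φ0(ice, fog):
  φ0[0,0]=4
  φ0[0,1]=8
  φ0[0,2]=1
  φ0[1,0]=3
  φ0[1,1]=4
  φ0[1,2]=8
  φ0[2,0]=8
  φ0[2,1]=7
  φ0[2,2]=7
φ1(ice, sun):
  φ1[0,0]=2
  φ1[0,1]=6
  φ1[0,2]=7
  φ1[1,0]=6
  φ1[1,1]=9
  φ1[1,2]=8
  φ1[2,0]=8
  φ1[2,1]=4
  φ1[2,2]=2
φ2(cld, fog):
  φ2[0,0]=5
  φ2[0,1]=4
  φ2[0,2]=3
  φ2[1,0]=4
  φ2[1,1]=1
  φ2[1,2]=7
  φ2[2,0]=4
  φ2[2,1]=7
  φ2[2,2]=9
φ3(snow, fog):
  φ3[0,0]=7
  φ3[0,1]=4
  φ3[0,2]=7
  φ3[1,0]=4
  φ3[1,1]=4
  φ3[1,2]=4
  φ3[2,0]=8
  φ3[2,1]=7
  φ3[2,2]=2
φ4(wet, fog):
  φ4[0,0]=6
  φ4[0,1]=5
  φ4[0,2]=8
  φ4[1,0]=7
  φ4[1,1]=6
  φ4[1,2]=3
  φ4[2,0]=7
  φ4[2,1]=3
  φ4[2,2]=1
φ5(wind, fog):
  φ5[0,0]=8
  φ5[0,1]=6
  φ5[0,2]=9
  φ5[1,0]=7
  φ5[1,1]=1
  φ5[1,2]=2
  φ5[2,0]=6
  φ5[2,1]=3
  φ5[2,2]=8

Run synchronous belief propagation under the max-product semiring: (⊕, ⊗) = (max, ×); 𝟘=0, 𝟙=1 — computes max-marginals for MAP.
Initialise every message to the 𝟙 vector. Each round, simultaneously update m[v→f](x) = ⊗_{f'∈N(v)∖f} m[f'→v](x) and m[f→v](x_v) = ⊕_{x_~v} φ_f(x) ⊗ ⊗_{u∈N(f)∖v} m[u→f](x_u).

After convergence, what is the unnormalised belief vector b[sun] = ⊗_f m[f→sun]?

init: all messages = 𝟙 over 3 values
r1 m[φ0→ice] = [8, 8, 8]
r1 m[φ0→fog] = [8, 8, 8]
r1 m[φ1→ice] = [7, 9, 8]
r1 m[φ1→sun] = [8, 9, 8]
r1 m[φ2→cld] = [5, 7, 9]
r1 m[φ2→fog] = [5, 7, 9]
r1 m[φ3→snow] = [7, 4, 8]
r1 m[φ3→fog] = [8, 7, 7]
r1 m[φ4→wet] = [8, 7, 7]
r1 m[φ4→fog] = [7, 6, 8]
r1 m[φ5→wind] = [9, 7, 8]
r1 m[φ5→fog] = [8, 6, 9]
r1 m[ice→φ0] = [1, 1, 1]
r1 m[ice→φ1] = [1, 1, 1]
r1 m[wet→φ4] = [1, 1, 1]
r1 m[cld→φ2] = [1, 1, 1]
r1 m[wind→φ5] = [1, 1, 1]
r1 m[sun→φ1] = [1, 1, 1]
r1 m[snow→φ3] = [1, 1, 1]
r1 m[fog→φ0] = [1, 1, 1]
r1 m[fog→φ2] = [1, 1, 1]
r1 m[fog→φ3] = [1, 1, 1]
r1 m[fog→φ4] = [1, 1, 1]
r1 m[fog→φ5] = [1, 1, 1]
r2 m[φ0→ice] = [8, 8, 8]
r2 m[φ0→fog] = [8, 8, 8]
r2 m[φ1→ice] = [7, 9, 8]
r2 m[φ1→sun] = [8, 9, 8]
r2 m[φ2→cld] = [5, 7, 9]
r2 m[φ2→fog] = [5, 7, 9]
r2 m[φ3→snow] = [7, 4, 8]
r2 m[φ3→fog] = [8, 7, 7]
r2 m[φ4→wet] = [8, 7, 7]
r2 m[φ4→fog] = [7, 6, 8]
r2 m[φ5→wind] = [9, 7, 8]
r2 m[φ5→fog] = [8, 6, 9]
r2 m[ice→φ0] = [7, 9, 8]
r2 m[ice→φ1] = [8, 8, 8]
r2 m[wet→φ4] = [1, 1, 1]
r2 m[cld→φ2] = [1, 1, 1]
r2 m[wind→φ5] = [1, 1, 1]
r2 m[sun→φ1] = [1, 1, 1]
r2 m[snow→φ3] = [1, 1, 1]
r2 m[fog→φ0] = [2240, 1764, 4536]
r2 m[fog→φ2] = [3584, 2016, 4032]
r2 m[fog→φ3] = [2240, 2016, 5184]
r2 m[fog→φ4] = [2560, 2352, 4536]
r2 m[fog→φ5] = [2240, 2352, 4032]
r3 m[φ0→ice] = [14112, 36288, 31752]
r3 m[φ0→fog] = [64, 56, 72]
r3 m[φ1→ice] = [7, 9, 8]
r3 m[φ1→sun] = [64, 72, 64]
r3 m[φ2→cld] = [17920, 28224, 36288]
r3 m[φ2→fog] = [5, 7, 9]
r3 m[φ3→snow] = [36288, 20736, 17920]
r3 m[φ3→fog] = [8, 7, 7]
r3 m[φ4→wet] = [36288, 17920, 17920]
r3 m[φ4→fog] = [7, 6, 8]
r3 m[φ5→wind] = [36288, 15680, 32256]
r3 m[φ5→fog] = [8, 6, 9]
r3 m[ice→φ0] = [7, 9, 8]
r3 m[ice→φ1] = [8, 8, 8]
r3 m[wet→φ4] = [1, 1, 1]
r3 m[cld→φ2] = [1, 1, 1]
r3 m[wind→φ5] = [1, 1, 1]
r3 m[sun→φ1] = [1, 1, 1]
r3 m[snow→φ3] = [1, 1, 1]
r3 m[fog→φ0] = [2240, 1764, 4536]
r3 m[fog→φ2] = [3584, 2016, 4032]
r3 m[fog→φ3] = [2240, 2016, 5184]
r3 m[fog→φ4] = [2560, 2352, 4536]
r3 m[fog→φ5] = [2240, 2352, 4032]
r4 m[φ0→ice] = [14112, 36288, 31752]
r4 m[φ0→fog] = [64, 56, 72]
r4 m[φ1→ice] = [7, 9, 8]
r4 m[φ1→sun] = [64, 72, 64]
r4 m[φ2→cld] = [17920, 28224, 36288]
r4 m[φ2→fog] = [5, 7, 9]
r4 m[φ3→snow] = [36288, 20736, 17920]
r4 m[φ3→fog] = [8, 7, 7]
r4 m[φ4→wet] = [36288, 17920, 17920]
r4 m[φ4→fog] = [7, 6, 8]
r4 m[φ5→wind] = [36288, 15680, 32256]
r4 m[φ5→fog] = [8, 6, 9]
r4 m[ice→φ0] = [7, 9, 8]
r4 m[ice→φ1] = [14112, 36288, 31752]
r4 m[wet→φ4] = [1, 1, 1]
r4 m[cld→φ2] = [1, 1, 1]
r4 m[wind→φ5] = [1, 1, 1]
r4 m[sun→φ1] = [1, 1, 1]
r4 m[snow→φ3] = [1, 1, 1]
r4 m[fog→φ0] = [2240, 1764, 4536]
r4 m[fog→φ2] = [28672, 14112, 36288]
r4 m[fog→φ3] = [17920, 14112, 46656]
r4 m[fog→φ4] = [20480, 16464, 40824]
r4 m[fog→φ5] = [17920, 16464, 36288]
r5 m[φ0→ice] = [14112, 36288, 31752]
r5 m[φ0→fog] = [64, 56, 72]
r5 m[φ1→ice] = [7, 9, 8]
r5 m[φ1→sun] = [254016, 326592, 290304]
r5 m[φ2→cld] = [143360, 254016, 326592]
r5 m[φ2→fog] = [5, 7, 9]
r5 m[φ3→snow] = [326592, 186624, 143360]
r5 m[φ3→fog] = [8, 7, 7]
r5 m[φ4→wet] = [326592, 143360, 143360]
r5 m[φ4→fog] = [7, 6, 8]
r5 m[φ5→wind] = [326592, 125440, 290304]
r5 m[φ5→fog] = [8, 6, 9]
r5 m[ice→φ0] = [7, 9, 8]
r5 m[ice→φ1] = [14112, 36288, 31752]
r5 m[wet→φ4] = [1, 1, 1]
r5 m[cld→φ2] = [1, 1, 1]
r5 m[wind→φ5] = [1, 1, 1]
r5 m[sun→φ1] = [1, 1, 1]
r5 m[snow→φ3] = [1, 1, 1]
r5 m[fog→φ0] = [2240, 1764, 4536]
r5 m[fog→φ2] = [28672, 14112, 36288]
r5 m[fog→φ3] = [17920, 14112, 46656]
r5 m[fog→φ4] = [20480, 16464, 40824]
r5 m[fog→φ5] = [17920, 16464, 36288]
r6 m[φ0→ice] = [14112, 36288, 31752]
r6 m[φ0→fog] = [64, 56, 72]
r6 m[φ1→ice] = [7, 9, 8]
r6 m[φ1→sun] = [254016, 326592, 290304]
r6 m[φ2→cld] = [143360, 254016, 326592]
r6 m[φ2→fog] = [5, 7, 9]
r6 m[φ3→snow] = [326592, 186624, 143360]
r6 m[φ3→fog] = [8, 7, 7]
r6 m[φ4→wet] = [326592, 143360, 143360]
r6 m[φ4→fog] = [7, 6, 8]
r6 m[φ5→wind] = [326592, 125440, 290304]
r6 m[φ5→fog] = [8, 6, 9]
r6 m[ice→φ0] = [7, 9, 8]
r6 m[ice→φ1] = [14112, 36288, 31752]
r6 m[wet→φ4] = [1, 1, 1]
r6 m[cld→φ2] = [1, 1, 1]
r6 m[wind→φ5] = [1, 1, 1]
r6 m[sun→φ1] = [1, 1, 1]
r6 m[snow→φ3] = [1, 1, 1]
r6 m[fog→φ0] = [2240, 1764, 4536]
r6 m[fog→φ2] = [28672, 14112, 36288]
r6 m[fog→φ3] = [17920, 14112, 46656]
r6 m[fog→φ4] = [20480, 16464, 40824]
r6 m[fog→φ5] = [17920, 16464, 36288]
fixed point reached at round 6
b[sun] = ⊗ incoming = [254016, 326592, 290304]

b[sun] = [254016, 326592, 290304]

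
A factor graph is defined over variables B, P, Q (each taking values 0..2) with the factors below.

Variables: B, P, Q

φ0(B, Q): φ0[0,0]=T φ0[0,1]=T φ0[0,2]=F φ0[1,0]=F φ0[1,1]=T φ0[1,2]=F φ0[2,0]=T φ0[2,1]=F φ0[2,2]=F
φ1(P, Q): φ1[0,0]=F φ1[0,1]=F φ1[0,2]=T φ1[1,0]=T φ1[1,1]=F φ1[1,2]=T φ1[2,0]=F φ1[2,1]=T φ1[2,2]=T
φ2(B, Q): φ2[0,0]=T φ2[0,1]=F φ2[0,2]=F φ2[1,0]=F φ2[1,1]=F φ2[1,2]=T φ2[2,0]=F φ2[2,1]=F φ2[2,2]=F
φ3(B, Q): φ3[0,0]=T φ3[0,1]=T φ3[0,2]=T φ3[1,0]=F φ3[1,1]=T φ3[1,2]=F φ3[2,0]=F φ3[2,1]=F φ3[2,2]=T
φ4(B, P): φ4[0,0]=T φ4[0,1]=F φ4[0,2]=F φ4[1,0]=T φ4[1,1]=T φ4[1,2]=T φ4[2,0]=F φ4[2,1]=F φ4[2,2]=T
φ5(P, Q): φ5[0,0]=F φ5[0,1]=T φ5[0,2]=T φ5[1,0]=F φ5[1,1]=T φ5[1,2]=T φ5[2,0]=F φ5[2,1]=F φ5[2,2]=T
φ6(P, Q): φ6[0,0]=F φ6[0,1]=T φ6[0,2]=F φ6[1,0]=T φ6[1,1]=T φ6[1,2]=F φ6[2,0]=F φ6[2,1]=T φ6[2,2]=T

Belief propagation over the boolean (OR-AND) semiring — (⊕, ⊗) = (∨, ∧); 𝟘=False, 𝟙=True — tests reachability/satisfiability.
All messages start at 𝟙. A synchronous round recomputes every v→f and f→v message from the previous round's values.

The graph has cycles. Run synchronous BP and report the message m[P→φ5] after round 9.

init: all messages = 𝟙 over 3 values
r1 m[φ0→B] = [T, T, T]
r1 m[φ0→Q] = [T, T, F]
r1 m[φ1→P] = [T, T, T]
r1 m[φ1→Q] = [T, T, T]
r1 m[φ2→B] = [T, T, F]
r1 m[φ2→Q] = [T, F, T]
r1 m[φ3→B] = [T, T, T]
r1 m[φ3→Q] = [T, T, T]
r1 m[φ4→B] = [T, T, T]
r1 m[φ4→P] = [T, T, T]
r1 m[φ5→P] = [T, T, T]
r1 m[φ5→Q] = [F, T, T]
r1 m[φ6→P] = [T, T, T]
r1 m[φ6→Q] = [T, T, T]
r1 m[B→φ0] = [T, T, T]
r1 m[B→φ2] = [T, T, T]
r1 m[B→φ3] = [T, T, T]
r1 m[B→φ4] = [T, T, T]
r1 m[P→φ1] = [T, T, T]
r1 m[P→φ4] = [T, T, T]
r1 m[P→φ5] = [T, T, T]
r1 m[P→φ6] = [T, T, T]
r1 m[Q→φ0] = [T, T, T]
r1 m[Q→φ1] = [T, T, T]
r1 m[Q→φ2] = [T, T, T]
r1 m[Q→φ3] = [T, T, T]
r1 m[Q→φ5] = [T, T, T]
r1 m[Q→φ6] = [T, T, T]
r2 m[φ0→B] = [T, T, T]
r2 m[φ0→Q] = [T, T, F]
r2 m[φ1→P] = [T, T, T]
r2 m[φ1→Q] = [T, T, T]
r2 m[φ2→B] = [T, T, F]
r2 m[φ2→Q] = [T, F, T]
r2 m[φ3→B] = [T, T, T]
r2 m[φ3→Q] = [T, T, T]
r2 m[φ4→B] = [T, T, T]
r2 m[φ4→P] = [T, T, T]
r2 m[φ5→P] = [T, T, T]
r2 m[φ5→Q] = [F, T, T]
r2 m[φ6→P] = [T, T, T]
r2 m[φ6→Q] = [T, T, T]
r2 m[B→φ0] = [T, T, F]
r2 m[B→φ2] = [T, T, T]
r2 m[B→φ3] = [T, T, F]
r2 m[B→φ4] = [T, T, F]
r2 m[P→φ1] = [T, T, T]
r2 m[P→φ4] = [T, T, T]
r2 m[P→φ5] = [T, T, T]
r2 m[P→φ6] = [T, T, T]
r2 m[Q→φ0] = [F, F, T]
r2 m[Q→φ1] = [F, F, F]
r2 m[Q→φ2] = [F, T, F]
r2 m[Q→φ3] = [F, F, F]
r2 m[Q→φ5] = [T, F, F]
r2 m[Q→φ6] = [F, F, F]
r3 m[φ0→B] = [F, F, F]
r3 m[φ0→Q] = [T, T, F]
r3 m[φ1→P] = [F, F, F]
r3 m[φ1→Q] = [T, T, T]
r3 m[φ2→B] = [F, F, F]
r3 m[φ2→Q] = [T, F, T]
r3 m[φ3→B] = [F, F, F]
r3 m[φ3→Q] = [T, T, T]
r3 m[φ4→B] = [T, T, T]
r3 m[φ4→P] = [T, T, T]
r3 m[φ5→P] = [F, F, F]
r3 m[φ5→Q] = [F, T, T]
r3 m[φ6→P] = [F, F, F]
r3 m[φ6→Q] = [T, T, T]
r3 m[B→φ0] = [T, T, F]
r3 m[B→φ2] = [T, T, T]
r3 m[B→φ3] = [T, T, F]
r3 m[B→φ4] = [T, T, F]
r3 m[P→φ1] = [T, T, T]
r3 m[P→φ4] = [T, T, T]
r3 m[P→φ5] = [T, T, T]
r3 m[P→φ6] = [T, T, T]
r3 m[Q→φ0] = [F, F, T]
r3 m[Q→φ1] = [F, F, F]
r3 m[Q→φ2] = [F, T, F]
r3 m[Q→φ3] = [F, F, F]
r3 m[Q→φ5] = [T, F, F]
r3 m[Q→φ6] = [F, F, F]
r4 m[φ0→B] = [F, F, F]
r4 m[φ0→Q] = [T, T, F]
r4 m[φ1→P] = [F, F, F]
r4 m[φ1→Q] = [T, T, T]
r4 m[φ2→B] = [F, F, F]
r4 m[φ2→Q] = [T, F, T]
r4 m[φ3→B] = [F, F, F]
r4 m[φ3→Q] = [T, T, T]
r4 m[φ4→B] = [T, T, T]
r4 m[φ4→P] = [T, T, T]
r4 m[φ5→P] = [F, F, F]
r4 m[φ5→Q] = [F, T, T]
r4 m[φ6→P] = [F, F, F]
r4 m[φ6→Q] = [T, T, T]
r4 m[B→φ0] = [F, F, F]
r4 m[B→φ2] = [F, F, F]
r4 m[B→φ3] = [F, F, F]
r4 m[B→φ4] = [F, F, F]
r4 m[P→φ1] = [F, F, F]
r4 m[P→φ4] = [F, F, F]
r4 m[P→φ5] = [F, F, F]
r4 m[P→φ6] = [F, F, F]
r4 m[Q→φ0] = [F, F, T]
r4 m[Q→φ1] = [F, F, F]
r4 m[Q→φ2] = [F, T, F]
r4 m[Q→φ3] = [F, F, F]
r4 m[Q→φ5] = [T, F, F]
r4 m[Q→φ6] = [F, F, F]
r5 m[φ0→B] = [F, F, F]
r5 m[φ0→Q] = [F, F, F]
r5 m[φ1→P] = [F, F, F]
r5 m[φ1→Q] = [F, F, F]
r5 m[φ2→B] = [F, F, F]
r5 m[φ2→Q] = [F, F, F]
r5 m[φ3→B] = [F, F, F]
r5 m[φ3→Q] = [F, F, F]
r5 m[φ4→B] = [F, F, F]
r5 m[φ4→P] = [F, F, F]
r5 m[φ5→P] = [F, F, F]
r5 m[φ5→Q] = [F, F, F]
r5 m[φ6→P] = [F, F, F]
r5 m[φ6→Q] = [F, F, F]
r5 m[B→φ0] = [F, F, F]
r5 m[B→φ2] = [F, F, F]
r5 m[B→φ3] = [F, F, F]
r5 m[B→φ4] = [F, F, F]
r5 m[P→φ1] = [F, F, F]
r5 m[P→φ4] = [F, F, F]
r5 m[P→φ5] = [F, F, F]
r5 m[P→φ6] = [F, F, F]
r5 m[Q→φ0] = [F, F, T]
r5 m[Q→φ1] = [F, F, F]
r5 m[Q→φ2] = [F, T, F]
r5 m[Q→φ3] = [F, F, F]
r5 m[Q→φ5] = [T, F, F]
r5 m[Q→φ6] = [F, F, F]
r6 m[φ0→B] = [F, F, F]
r6 m[φ0→Q] = [F, F, F]
r6 m[φ1→P] = [F, F, F]
r6 m[φ1→Q] = [F, F, F]
r6 m[φ2→B] = [F, F, F]
r6 m[φ2→Q] = [F, F, F]
r6 m[φ3→B] = [F, F, F]
r6 m[φ3→Q] = [F, F, F]
r6 m[φ4→B] = [F, F, F]
r6 m[φ4→P] = [F, F, F]
r6 m[φ5→P] = [F, F, F]
r6 m[φ5→Q] = [F, F, F]
r6 m[φ6→P] = [F, F, F]
r6 m[φ6→Q] = [F, F, F]
r6 m[B→φ0] = [F, F, F]
r6 m[B→φ2] = [F, F, F]
r6 m[B→φ3] = [F, F, F]
r6 m[B→φ4] = [F, F, F]
r6 m[P→φ1] = [F, F, F]
r6 m[P→φ4] = [F, F, F]
r6 m[P→φ5] = [F, F, F]
r6 m[P→φ6] = [F, F, F]
r6 m[Q→φ0] = [F, F, F]
r6 m[Q→φ1] = [F, F, F]
r6 m[Q→φ2] = [F, F, F]
r6 m[Q→φ3] = [F, F, F]
r6 m[Q→φ5] = [F, F, F]
r6 m[Q→φ6] = [F, F, F]
r7 m[φ0→B] = [F, F, F]
r7 m[φ0→Q] = [F, F, F]
r7 m[φ1→P] = [F, F, F]
r7 m[φ1→Q] = [F, F, F]
r7 m[φ2→B] = [F, F, F]
r7 m[φ2→Q] = [F, F, F]
r7 m[φ3→B] = [F, F, F]
r7 m[φ3→Q] = [F, F, F]
r7 m[φ4→B] = [F, F, F]
r7 m[φ4→P] = [F, F, F]
r7 m[φ5→P] = [F, F, F]
r7 m[φ5→Q] = [F, F, F]
r7 m[φ6→P] = [F, F, F]
r7 m[φ6→Q] = [F, F, F]
r7 m[B→φ0] = [F, F, F]
r7 m[B→φ2] = [F, F, F]
r7 m[B→φ3] = [F, F, F]
r7 m[B→φ4] = [F, F, F]
r7 m[P→φ1] = [F, F, F]
r7 m[P→φ4] = [F, F, F]
r7 m[P→φ5] = [F, F, F]
r7 m[P→φ6] = [F, F, F]
r7 m[Q→φ0] = [F, F, F]
r7 m[Q→φ1] = [F, F, F]
r7 m[Q→φ2] = [F, F, F]
r7 m[Q→φ3] = [F, F, F]
r7 m[Q→φ5] = [F, F, F]
r7 m[Q→φ6] = [F, F, F]
r8 m[φ0→B] = [F, F, F]
r8 m[φ0→Q] = [F, F, F]
r8 m[φ1→P] = [F, F, F]
r8 m[φ1→Q] = [F, F, F]
r8 m[φ2→B] = [F, F, F]
r8 m[φ2→Q] = [F, F, F]
r8 m[φ3→B] = [F, F, F]
r8 m[φ3→Q] = [F, F, F]
r8 m[φ4→B] = [F, F, F]
r8 m[φ4→P] = [F, F, F]
r8 m[φ5→P] = [F, F, F]
r8 m[φ5→Q] = [F, F, F]
r8 m[φ6→P] = [F, F, F]
r8 m[φ6→Q] = [F, F, F]
r8 m[B→φ0] = [F, F, F]
r8 m[B→φ2] = [F, F, F]
r8 m[B→φ3] = [F, F, F]
r8 m[B→φ4] = [F, F, F]
r8 m[P→φ1] = [F, F, F]
r8 m[P→φ4] = [F, F, F]
r8 m[P→φ5] = [F, F, F]
r8 m[P→φ6] = [F, F, F]
r8 m[Q→φ0] = [F, F, F]
r8 m[Q→φ1] = [F, F, F]
r8 m[Q→φ2] = [F, F, F]
r8 m[Q→φ3] = [F, F, F]
r8 m[Q→φ5] = [F, F, F]
r8 m[Q→φ6] = [F, F, F]
r9 m[φ0→B] = [F, F, F]
r9 m[φ0→Q] = [F, F, F]
r9 m[φ1→P] = [F, F, F]
r9 m[φ1→Q] = [F, F, F]
r9 m[φ2→B] = [F, F, F]
r9 m[φ2→Q] = [F, F, F]
r9 m[φ3→B] = [F, F, F]
r9 m[φ3→Q] = [F, F, F]
r9 m[φ4→B] = [F, F, F]
r9 m[φ4→P] = [F, F, F]
r9 m[φ5→P] = [F, F, F]
r9 m[φ5→Q] = [F, F, F]
r9 m[φ6→P] = [F, F, F]
r9 m[φ6→Q] = [F, F, F]
r9 m[B→φ0] = [F, F, F]
r9 m[B→φ2] = [F, F, F]
r9 m[B→φ3] = [F, F, F]
r9 m[B→φ4] = [F, F, F]
r9 m[P→φ1] = [F, F, F]
r9 m[P→φ4] = [F, F, F]
r9 m[P→φ5] = [F, F, F]
r9 m[P→φ6] = [F, F, F]
r9 m[Q→φ0] = [F, F, F]
r9 m[Q→φ1] = [F, F, F]
r9 m[Q→φ2] = [F, F, F]
r9 m[Q→φ3] = [F, F, F]
r9 m[Q→φ5] = [F, F, F]
r9 m[Q→φ6] = [F, F, F]
fixed point reached at round 7

message @ round 9 = [F, F, F]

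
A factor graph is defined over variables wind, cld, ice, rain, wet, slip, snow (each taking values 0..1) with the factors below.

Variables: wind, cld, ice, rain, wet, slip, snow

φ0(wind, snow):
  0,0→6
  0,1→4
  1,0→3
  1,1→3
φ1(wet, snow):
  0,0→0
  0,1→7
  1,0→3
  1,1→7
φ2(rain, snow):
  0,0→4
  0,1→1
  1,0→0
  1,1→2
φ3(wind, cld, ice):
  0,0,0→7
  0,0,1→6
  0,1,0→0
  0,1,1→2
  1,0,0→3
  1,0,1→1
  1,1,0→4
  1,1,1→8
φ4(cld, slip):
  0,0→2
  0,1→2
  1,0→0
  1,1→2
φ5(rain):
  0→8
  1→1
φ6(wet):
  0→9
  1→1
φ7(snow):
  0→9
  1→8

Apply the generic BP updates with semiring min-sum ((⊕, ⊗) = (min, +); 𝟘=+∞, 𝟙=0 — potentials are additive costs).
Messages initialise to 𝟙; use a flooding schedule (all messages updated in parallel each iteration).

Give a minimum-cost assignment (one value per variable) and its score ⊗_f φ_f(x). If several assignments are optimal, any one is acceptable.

init: all messages = 𝟙 over 2 values
r1 m[φ0→wind] = [4, 3]
r1 m[φ0→snow] = [3, 3]
r1 m[φ1→wet] = [0, 3]
r1 m[φ1→snow] = [0, 7]
r1 m[φ2→rain] = [1, 0]
r1 m[φ2→snow] = [0, 1]
r1 m[φ3→wind] = [0, 1]
r1 m[φ3→cld] = [1, 0]
r1 m[φ3→ice] = [0, 1]
r1 m[φ4→cld] = [2, 0]
r1 m[φ4→slip] = [0, 2]
r1 m[φ5→rain] = [8, 1]
r1 m[φ6→wet] = [9, 1]
r1 m[φ7→snow] = [9, 8]
r1 m[wind→φ0] = [0, 0]
r1 m[wind→φ3] = [0, 0]
r1 m[cld→φ3] = [0, 0]
r1 m[cld→φ4] = [0, 0]
r1 m[ice→φ3] = [0, 0]
r1 m[rain→φ2] = [0, 0]
r1 m[rain→φ5] = [0, 0]
r1 m[wet→φ1] = [0, 0]
r1 m[wet→φ6] = [0, 0]
r1 m[slip→φ4] = [0, 0]
r1 m[snow→φ0] = [0, 0]
r1 m[snow→φ1] = [0, 0]
r1 m[snow→φ2] = [0, 0]
r1 m[snow→φ7] = [0, 0]
r2 m[φ0→wind] = [4, 3]
r2 m[φ0→snow] = [3, 3]
r2 m[φ1→wet] = [0, 3]
r2 m[φ1→snow] = [0, 7]
r2 m[φ2→rain] = [1, 0]
r2 m[φ2→snow] = [0, 1]
r2 m[φ3→wind] = [0, 1]
r2 m[φ3→cld] = [1, 0]
r2 m[φ3→ice] = [0, 1]
r2 m[φ4→cld] = [2, 0]
r2 m[φ4→slip] = [0, 2]
r2 m[φ5→rain] = [8, 1]
r2 m[φ6→wet] = [9, 1]
r2 m[φ7→snow] = [9, 8]
r2 m[wind→φ0] = [0, 1]
r2 m[wind→φ3] = [4, 3]
r2 m[cld→φ3] = [2, 0]
r2 m[cld→φ4] = [1, 0]
r2 m[ice→φ3] = [0, 0]
r2 m[rain→φ2] = [8, 1]
r2 m[rain→φ5] = [1, 0]
r2 m[wet→φ1] = [9, 1]
r2 m[wet→φ6] = [0, 3]
r2 m[slip→φ4] = [0, 0]
r2 m[snow→φ0] = [9, 16]
r2 m[snow→φ1] = [12, 12]
r2 m[snow→φ2] = [12, 18]
r2 m[snow→φ7] = [3, 11]
r3 m[φ0→wind] = [15, 12]
r3 m[φ0→snow] = [4, 4]
r3 m[φ1→wet] = [12, 15]
r3 m[φ1→snow] = [4, 8]
r3 m[φ2→rain] = [16, 12]
r3 m[φ2→snow] = [1, 3]
r3 m[φ3→wind] = [0, 3]
r3 m[φ3→cld] = [4, 4]
r3 m[φ3→ice] = [4, 6]
r3 m[φ4→cld] = [2, 0]
r3 m[φ4→slip] = [0, 2]
r3 m[φ5→rain] = [8, 1]
r3 m[φ6→wet] = [9, 1]
r3 m[φ7→snow] = [9, 8]
r3 m[wind→φ0] = [0, 1]
r3 m[wind→φ3] = [4, 3]
r3 m[cld→φ3] = [2, 0]
r3 m[cld→φ4] = [1, 0]
r3 m[ice→φ3] = [0, 0]
r3 m[rain→φ2] = [8, 1]
r3 m[rain→φ5] = [1, 0]
r3 m[wet→φ1] = [9, 1]
r3 m[wet→φ6] = [0, 3]
r3 m[slip→φ4] = [0, 0]
r3 m[snow→φ0] = [9, 16]
r3 m[snow→φ1] = [12, 12]
r3 m[snow→φ2] = [12, 18]
r3 m[snow→φ7] = [3, 11]
r4 m[φ0→wind] = [15, 12]
r4 m[φ0→snow] = [4, 4]
r4 m[φ1→wet] = [12, 15]
r4 m[φ1→snow] = [4, 8]
r4 m[φ2→rain] = [16, 12]
r4 m[φ2→snow] = [1, 3]
r4 m[φ3→wind] = [0, 3]
r4 m[φ3→cld] = [4, 4]
r4 m[φ3→ice] = [4, 6]
r4 m[φ4→cld] = [2, 0]
r4 m[φ4→slip] = [0, 2]
r4 m[φ5→rain] = [8, 1]
r4 m[φ6→wet] = [9, 1]
r4 m[φ7→snow] = [9, 8]
r4 m[wind→φ0] = [0, 3]
r4 m[wind→φ3] = [15, 12]
r4 m[cld→φ3] = [2, 0]
r4 m[cld→φ4] = [4, 4]
r4 m[ice→φ3] = [0, 0]
r4 m[rain→φ2] = [8, 1]
r4 m[rain→φ5] = [16, 12]
r4 m[wet→φ1] = [9, 1]
r4 m[wet→φ6] = [12, 15]
r4 m[slip→φ4] = [0, 0]
r4 m[snow→φ0] = [14, 19]
r4 m[snow→φ1] = [14, 15]
r4 m[snow→φ2] = [17, 20]
r4 m[snow→φ7] = [9, 15]
r5 m[φ0→wind] = [20, 17]
r5 m[φ0→snow] = [6, 4]
r5 m[φ1→wet] = [14, 17]
r5 m[φ1→snow] = [4, 8]
r5 m[φ2→rain] = [21, 17]
r5 m[φ2→snow] = [1, 3]
r5 m[φ3→wind] = [0, 3]
r5 m[φ3→cld] = [13, 15]
r5 m[φ3→ice] = [15, 15]
r5 m[φ4→cld] = [2, 0]
r5 m[φ4→slip] = [4, 6]
r5 m[φ5→rain] = [8, 1]
r5 m[φ6→wet] = [9, 1]
r5 m[φ7→snow] = [9, 8]
r5 m[wind→φ0] = [0, 3]
r5 m[wind→φ3] = [15, 12]
r5 m[cld→φ3] = [2, 0]
r5 m[cld→φ4] = [4, 4]
r5 m[ice→φ3] = [0, 0]
r5 m[rain→φ2] = [8, 1]
r5 m[rain→φ5] = [16, 12]
r5 m[wet→φ1] = [9, 1]
r5 m[wet→φ6] = [12, 15]
r5 m[slip→φ4] = [0, 0]
r5 m[snow→φ0] = [14, 19]
r5 m[snow→φ1] = [14, 15]
r5 m[snow→φ2] = [17, 20]
r5 m[snow→φ7] = [9, 15]
r6 m[φ0→wind] = [20, 17]
r6 m[φ0→snow] = [6, 4]
r6 m[φ1→wet] = [14, 17]
r6 m[φ1→snow] = [4, 8]
r6 m[φ2→rain] = [21, 17]
r6 m[φ2→snow] = [1, 3]
r6 m[φ3→wind] = [0, 3]
r6 m[φ3→cld] = [13, 15]
r6 m[φ3→ice] = [15, 15]
r6 m[φ4→cld] = [2, 0]
r6 m[φ4→slip] = [4, 6]
r6 m[φ5→rain] = [8, 1]
r6 m[φ6→wet] = [9, 1]
r6 m[φ7→snow] = [9, 8]
r6 m[wind→φ0] = [0, 3]
r6 m[wind→φ3] = [20, 17]
r6 m[cld→φ3] = [2, 0]
r6 m[cld→φ4] = [13, 15]
r6 m[ice→φ3] = [0, 0]
r6 m[rain→φ2] = [8, 1]
r6 m[rain→φ5] = [21, 17]
r6 m[wet→φ1] = [9, 1]
r6 m[wet→φ6] = [14, 17]
r6 m[slip→φ4] = [0, 0]
r6 m[snow→φ0] = [14, 19]
r6 m[snow→φ1] = [16, 15]
r6 m[snow→φ2] = [19, 20]
r6 m[snow→φ7] = [11, 15]
r7 m[φ0→wind] = [20, 17]
r7 m[φ0→snow] = [6, 4]
r7 m[φ1→wet] = [16, 19]
r7 m[φ1→snow] = [4, 8]
r7 m[φ2→rain] = [21, 19]
r7 m[φ2→snow] = [1, 3]
r7 m[φ3→wind] = [0, 3]
r7 m[φ3→cld] = [18, 20]
r7 m[φ3→ice] = [20, 20]
r7 m[φ4→cld] = [2, 0]
r7 m[φ4→slip] = [15, 15]
r7 m[φ5→rain] = [8, 1]
r7 m[φ6→wet] = [9, 1]
r7 m[φ7→snow] = [9, 8]
r7 m[wind→φ0] = [0, 3]
r7 m[wind→φ3] = [20, 17]
r7 m[cld→φ3] = [2, 0]
r7 m[cld→φ4] = [13, 15]
r7 m[ice→φ3] = [0, 0]
r7 m[rain→φ2] = [8, 1]
r7 m[rain→φ5] = [21, 17]
r7 m[wet→φ1] = [9, 1]
r7 m[wet→φ6] = [14, 17]
r7 m[slip→φ4] = [0, 0]
r7 m[snow→φ0] = [14, 19]
r7 m[snow→φ1] = [16, 15]
r7 m[snow→φ2] = [19, 20]
r7 m[snow→φ7] = [11, 15]
r8 m[φ0→wind] = [20, 17]
r8 m[φ0→snow] = [6, 4]
r8 m[φ1→wet] = [16, 19]
r8 m[φ1→snow] = [4, 8]
r8 m[φ2→rain] = [21, 19]
r8 m[φ2→snow] = [1, 3]
r8 m[φ3→wind] = [0, 3]
r8 m[φ3→cld] = [18, 20]
r8 m[φ3→ice] = [20, 20]
r8 m[φ4→cld] = [2, 0]
r8 m[φ4→slip] = [15, 15]
r8 m[φ5→rain] = [8, 1]
r8 m[φ6→wet] = [9, 1]
r8 m[φ7→snow] = [9, 8]
r8 m[wind→φ0] = [0, 3]
r8 m[wind→φ3] = [20, 17]
r8 m[cld→φ3] = [2, 0]
r8 m[cld→φ4] = [18, 20]
r8 m[ice→φ3] = [0, 0]
r8 m[rain→φ2] = [8, 1]
r8 m[rain→φ5] = [21, 19]
r8 m[wet→φ1] = [9, 1]
r8 m[wet→φ6] = [16, 19]
r8 m[slip→φ4] = [0, 0]
r8 m[snow→φ0] = [14, 19]
r8 m[snow→φ1] = [16, 15]
r8 m[snow→φ2] = [19, 20]
r8 m[snow→φ7] = [11, 15]
r9 m[φ0→wind] = [20, 17]
r9 m[φ0→snow] = [6, 4]
r9 m[φ1→wet] = [16, 19]
r9 m[φ1→snow] = [4, 8]
r9 m[φ2→rain] = [21, 19]
r9 m[φ2→snow] = [1, 3]
r9 m[φ3→wind] = [0, 3]
r9 m[φ3→cld] = [18, 20]
r9 m[φ3→ice] = [20, 20]
r9 m[φ4→cld] = [2, 0]
r9 m[φ4→slip] = [20, 20]
r9 m[φ5→rain] = [8, 1]
r9 m[φ6→wet] = [9, 1]
r9 m[φ7→snow] = [9, 8]
r9 m[wind→φ0] = [0, 3]
r9 m[wind→φ3] = [20, 17]
r9 m[cld→φ3] = [2, 0]
r9 m[cld→φ4] = [18, 20]
r9 m[ice→φ3] = [0, 0]
r9 m[rain→φ2] = [8, 1]
r9 m[rain→φ5] = [21, 19]
r9 m[wet→φ1] = [9, 1]
r9 m[wet→φ6] = [16, 19]
r9 m[slip→φ4] = [0, 0]
r9 m[snow→φ0] = [14, 19]
r9 m[snow→φ1] = [16, 15]
r9 m[snow→φ2] = [19, 20]
r9 m[snow→φ7] = [11, 15]
r10 m[φ0→wind] = [20, 17]
r10 m[φ0→snow] = [6, 4]
r10 m[φ1→wet] = [16, 19]
r10 m[φ1→snow] = [4, 8]
r10 m[φ2→rain] = [21, 19]
r10 m[φ2→snow] = [1, 3]
r10 m[φ3→wind] = [0, 3]
r10 m[φ3→cld] = [18, 20]
r10 m[φ3→ice] = [20, 20]
r10 m[φ4→cld] = [2, 0]
r10 m[φ4→slip] = [20, 20]
r10 m[φ5→rain] = [8, 1]
r10 m[φ6→wet] = [9, 1]
r10 m[φ7→snow] = [9, 8]
r10 m[wind→φ0] = [0, 3]
r10 m[wind→φ3] = [20, 17]
r10 m[cld→φ3] = [2, 0]
r10 m[cld→φ4] = [18, 20]
r10 m[ice→φ3] = [0, 0]
r10 m[rain→φ2] = [8, 1]
r10 m[rain→φ5] = [21, 19]
r10 m[wet→φ1] = [9, 1]
r10 m[wet→φ6] = [16, 19]
r10 m[slip→φ4] = [0, 0]
r10 m[snow→φ0] = [14, 19]
r10 m[snow→φ1] = [16, 15]
r10 m[snow→φ2] = [19, 20]
r10 m[snow→φ7] = [11, 15]
fixed point reached at round 10
traceback from wind: (wind=0, cld=1, ice=0, rain=1, wet=1, slip=0, snow=0), score=20

assignment: (wind=0, cld=1, ice=0, rain=1, wet=1, slip=0, snow=0); score = 20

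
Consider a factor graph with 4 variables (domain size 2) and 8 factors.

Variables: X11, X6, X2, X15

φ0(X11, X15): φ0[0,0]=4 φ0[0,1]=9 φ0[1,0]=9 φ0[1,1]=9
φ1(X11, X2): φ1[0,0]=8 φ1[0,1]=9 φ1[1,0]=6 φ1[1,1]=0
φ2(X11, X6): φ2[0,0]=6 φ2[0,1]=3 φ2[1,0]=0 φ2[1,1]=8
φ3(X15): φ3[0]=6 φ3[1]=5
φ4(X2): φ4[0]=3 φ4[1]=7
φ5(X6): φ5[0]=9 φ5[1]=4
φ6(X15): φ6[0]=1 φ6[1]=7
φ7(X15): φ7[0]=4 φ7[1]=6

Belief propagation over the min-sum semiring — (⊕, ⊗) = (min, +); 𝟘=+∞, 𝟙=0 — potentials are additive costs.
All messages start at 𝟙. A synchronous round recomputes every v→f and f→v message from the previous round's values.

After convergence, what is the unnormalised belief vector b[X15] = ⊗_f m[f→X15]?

b[X15] = [33, 43]

init: all messages = 𝟙 over 2 values
r1 m[φ0→X11] = [4, 9]
r1 m[φ0→X15] = [4, 9]
r1 m[φ1→X11] = [8, 0]
r1 m[φ1→X2] = [6, 0]
r1 m[φ2→X11] = [3, 0]
r1 m[φ2→X6] = [0, 3]
r1 m[φ3→X15] = [6, 5]
r1 m[φ4→X2] = [3, 7]
r1 m[φ5→X6] = [9, 4]
r1 m[φ6→X15] = [1, 7]
r1 m[φ7→X15] = [4, 6]
r1 m[X11→φ0] = [0, 0]
r1 m[X11→φ1] = [0, 0]
r1 m[X11→φ2] = [0, 0]
r1 m[X6→φ2] = [0, 0]
r1 m[X6→φ5] = [0, 0]
r1 m[X2→φ1] = [0, 0]
r1 m[X2→φ4] = [0, 0]
r1 m[X15→φ0] = [0, 0]
r1 m[X15→φ3] = [0, 0]
r1 m[X15→φ6] = [0, 0]
r1 m[X15→φ7] = [0, 0]
r2 m[φ0→X11] = [4, 9]
r2 m[φ0→X15] = [4, 9]
r2 m[φ1→X11] = [8, 0]
r2 m[φ1→X2] = [6, 0]
r2 m[φ2→X11] = [3, 0]
r2 m[φ2→X6] = [0, 3]
r2 m[φ3→X15] = [6, 5]
r2 m[φ4→X2] = [3, 7]
r2 m[φ5→X6] = [9, 4]
r2 m[φ6→X15] = [1, 7]
r2 m[φ7→X15] = [4, 6]
r2 m[X11→φ0] = [11, 0]
r2 m[X11→φ1] = [7, 9]
r2 m[X11→φ2] = [12, 9]
r2 m[X6→φ2] = [9, 4]
r2 m[X6→φ5] = [0, 3]
r2 m[X2→φ1] = [3, 7]
r2 m[X2→φ4] = [6, 0]
r2 m[X15→φ0] = [11, 18]
r2 m[X15→φ3] = [9, 22]
r2 m[X15→φ6] = [14, 20]
r2 m[X15→φ7] = [11, 21]
r3 m[φ0→X11] = [15, 20]
r3 m[φ0→X15] = [9, 9]
r3 m[φ1→X11] = [11, 7]
r3 m[φ1→X2] = [15, 9]
r3 m[φ2→X11] = [7, 9]
r3 m[φ2→X6] = [9, 15]
r3 m[φ3→X15] = [6, 5]
r3 m[φ4→X2] = [3, 7]
r3 m[φ5→X6] = [9, 4]
r3 m[φ6→X15] = [1, 7]
r3 m[φ7→X15] = [4, 6]
r3 m[X11→φ0] = [11, 0]
r3 m[X11→φ1] = [7, 9]
r3 m[X11→φ2] = [12, 9]
r3 m[X6→φ2] = [9, 4]
r3 m[X6→φ5] = [0, 3]
r3 m[X2→φ1] = [3, 7]
r3 m[X2→φ4] = [6, 0]
r3 m[X15→φ0] = [11, 18]
r3 m[X15→φ3] = [9, 22]
r3 m[X15→φ6] = [14, 20]
r3 m[X15→φ7] = [11, 21]
r4 m[φ0→X11] = [15, 20]
r4 m[φ0→X15] = [9, 9]
r4 m[φ1→X11] = [11, 7]
r4 m[φ1→X2] = [15, 9]
r4 m[φ2→X11] = [7, 9]
r4 m[φ2→X6] = [9, 15]
r4 m[φ3→X15] = [6, 5]
r4 m[φ4→X2] = [3, 7]
r4 m[φ5→X6] = [9, 4]
r4 m[φ6→X15] = [1, 7]
r4 m[φ7→X15] = [4, 6]
r4 m[X11→φ0] = [18, 16]
r4 m[X11→φ1] = [22, 29]
r4 m[X11→φ2] = [26, 27]
r4 m[X6→φ2] = [9, 4]
r4 m[X6→φ5] = [9, 15]
r4 m[X2→φ1] = [3, 7]
r4 m[X2→φ4] = [15, 9]
r4 m[X15→φ0] = [11, 18]
r4 m[X15→φ3] = [14, 22]
r4 m[X15→φ6] = [19, 20]
r4 m[X15→φ7] = [16, 21]
r5 m[φ0→X11] = [15, 20]
r5 m[φ0→X15] = [22, 25]
r5 m[φ1→X11] = [11, 7]
r5 m[φ1→X2] = [30, 29]
r5 m[φ2→X11] = [7, 9]
r5 m[φ2→X6] = [27, 29]
r5 m[φ3→X15] = [6, 5]
r5 m[φ4→X2] = [3, 7]
r5 m[φ5→X6] = [9, 4]
r5 m[φ6→X15] = [1, 7]
r5 m[φ7→X15] = [4, 6]
r5 m[X11→φ0] = [18, 16]
r5 m[X11→φ1] = [22, 29]
r5 m[X11→φ2] = [26, 27]
r5 m[X6→φ2] = [9, 4]
r5 m[X6→φ5] = [9, 15]
r5 m[X2→φ1] = [3, 7]
r5 m[X2→φ4] = [15, 9]
r5 m[X15→φ0] = [11, 18]
r5 m[X15→φ3] = [14, 22]
r5 m[X15→φ6] = [19, 20]
r5 m[X15→φ7] = [16, 21]
r6 m[φ0→X11] = [15, 20]
r6 m[φ0→X15] = [22, 25]
r6 m[φ1→X11] = [11, 7]
r6 m[φ1→X2] = [30, 29]
r6 m[φ2→X11] = [7, 9]
r6 m[φ2→X6] = [27, 29]
r6 m[φ3→X15] = [6, 5]
r6 m[φ4→X2] = [3, 7]
r6 m[φ5→X6] = [9, 4]
r6 m[φ6→X15] = [1, 7]
r6 m[φ7→X15] = [4, 6]
r6 m[X11→φ0] = [18, 16]
r6 m[X11→φ1] = [22, 29]
r6 m[X11→φ2] = [26, 27]
r6 m[X6→φ2] = [9, 4]
r6 m[X6→φ5] = [27, 29]
r6 m[X2→φ1] = [3, 7]
r6 m[X2→φ4] = [30, 29]
r6 m[X15→φ0] = [11, 18]
r6 m[X15→φ3] = [27, 38]
r6 m[X15→φ6] = [32, 36]
r6 m[X15→φ7] = [29, 37]
r7 m[φ0→X11] = [15, 20]
r7 m[φ0→X15] = [22, 25]
r7 m[φ1→X11] = [11, 7]
r7 m[φ1→X2] = [30, 29]
r7 m[φ2→X11] = [7, 9]
r7 m[φ2→X6] = [27, 29]
r7 m[φ3→X15] = [6, 5]
r7 m[φ4→X2] = [3, 7]
r7 m[φ5→X6] = [9, 4]
r7 m[φ6→X15] = [1, 7]
r7 m[φ7→X15] = [4, 6]
r7 m[X11→φ0] = [18, 16]
r7 m[X11→φ1] = [22, 29]
r7 m[X11→φ2] = [26, 27]
r7 m[X6→φ2] = [9, 4]
r7 m[X6→φ5] = [27, 29]
r7 m[X2→φ1] = [3, 7]
r7 m[X2→φ4] = [30, 29]
r7 m[X15→φ0] = [11, 18]
r7 m[X15→φ3] = [27, 38]
r7 m[X15→φ6] = [32, 36]
r7 m[X15→φ7] = [29, 37]
fixed point reached at round 7
b[X15] = ⊗ incoming = [33, 43]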